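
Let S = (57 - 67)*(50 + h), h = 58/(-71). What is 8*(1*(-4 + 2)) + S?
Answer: -36056/71 ≈ -507.83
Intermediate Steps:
h = -58/71 (h = 58*(-1/71) = -58/71 ≈ -0.81690)
S = -34920/71 (S = (57 - 67)*(50 - 58/71) = -10*3492/71 = -34920/71 ≈ -491.83)
8*(1*(-4 + 2)) + S = 8*(1*(-4 + 2)) - 34920/71 = 8*(1*(-2)) - 34920/71 = 8*(-2) - 34920/71 = -16 - 34920/71 = -36056/71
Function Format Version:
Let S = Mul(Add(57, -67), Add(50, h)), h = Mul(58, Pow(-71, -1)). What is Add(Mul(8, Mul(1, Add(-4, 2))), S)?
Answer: Rational(-36056, 71) ≈ -507.83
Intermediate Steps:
h = Rational(-58, 71) (h = Mul(58, Rational(-1, 71)) = Rational(-58, 71) ≈ -0.81690)
S = Rational(-34920, 71) (S = Mul(Add(57, -67), Add(50, Rational(-58, 71))) = Mul(-10, Rational(3492, 71)) = Rational(-34920, 71) ≈ -491.83)
Add(Mul(8, Mul(1, Add(-4, 2))), S) = Add(Mul(8, Mul(1, Add(-4, 2))), Rational(-34920, 71)) = Add(Mul(8, Mul(1, -2)), Rational(-34920, 71)) = Add(Mul(8, -2), Rational(-34920, 71)) = Add(-16, Rational(-34920, 71)) = Rational(-36056, 71)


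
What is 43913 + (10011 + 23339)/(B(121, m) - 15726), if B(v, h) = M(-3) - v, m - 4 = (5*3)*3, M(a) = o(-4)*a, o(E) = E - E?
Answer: 30254607/689 ≈ 43911.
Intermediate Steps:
o(E) = 0
M(a) = 0 (M(a) = 0*a = 0)
m = 49 (m = 4 + (5*3)*3 = 4 + 15*3 = 4 + 45 = 49)
B(v, h) = -v (B(v, h) = 0 - v = -v)
43913 + (10011 + 23339)/(B(121, m) - 15726) = 43913 + (10011 + 23339)/(-1*121 - 15726) = 43913 + 33350/(-121 - 15726) = 43913 + 33350/(-15847) = 43913 + 33350*(-1/15847) = 43913 - 1450/689 = 30254607/689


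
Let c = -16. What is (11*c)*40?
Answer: -7040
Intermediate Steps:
(11*c)*40 = (11*(-16))*40 = -176*40 = -7040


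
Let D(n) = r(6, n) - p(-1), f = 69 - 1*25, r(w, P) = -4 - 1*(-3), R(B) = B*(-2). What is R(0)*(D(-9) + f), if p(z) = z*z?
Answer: 0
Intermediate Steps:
R(B) = -2*B
r(w, P) = -1 (r(w, P) = -4 + 3 = -1)
f = 44 (f = 69 - 25 = 44)
p(z) = z²
D(n) = -2 (D(n) = -1 - 1*(-1)² = -1 - 1*1 = -1 - 1 = -2)
R(0)*(D(-9) + f) = (-2*0)*(-2 + 44) = 0*42 = 0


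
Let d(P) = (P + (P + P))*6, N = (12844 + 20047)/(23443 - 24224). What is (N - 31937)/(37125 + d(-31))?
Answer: -24975688/28558827 ≈ -0.87453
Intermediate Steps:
N = -32891/781 (N = 32891/(-781) = 32891*(-1/781) = -32891/781 ≈ -42.114)
d(P) = 18*P (d(P) = (P + 2*P)*6 = (3*P)*6 = 18*P)
(N - 31937)/(37125 + d(-31)) = (-32891/781 - 31937)/(37125 + 18*(-31)) = -24975688/(781*(37125 - 558)) = -24975688/781/36567 = -24975688/781*1/36567 = -24975688/28558827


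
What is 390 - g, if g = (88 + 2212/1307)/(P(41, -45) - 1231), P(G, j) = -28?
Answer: 641867298/1645513 ≈ 390.07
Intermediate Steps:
g = -117228/1645513 (g = (88 + 2212/1307)/(-28 - 1231) = (88 + 2212*(1/1307))/(-1259) = (88 + 2212/1307)*(-1/1259) = (117228/1307)*(-1/1259) = -117228/1645513 ≈ -0.071241)
390 - g = 390 - 1*(-117228/1645513) = 390 + 117228/1645513 = 641867298/1645513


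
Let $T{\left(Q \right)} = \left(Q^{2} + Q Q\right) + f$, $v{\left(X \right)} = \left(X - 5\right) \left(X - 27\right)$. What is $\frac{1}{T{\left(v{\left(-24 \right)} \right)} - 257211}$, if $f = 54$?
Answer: $\frac{1}{4117725} \approx 2.4285 \cdot 10^{-7}$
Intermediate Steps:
$v{\left(X \right)} = \left(-27 + X\right) \left(-5 + X\right)$ ($v{\left(X \right)} = \left(-5 + X\right) \left(-27 + X\right) = \left(-27 + X\right) \left(-5 + X\right)$)
$T{\left(Q \right)} = 54 + 2 Q^{2}$ ($T{\left(Q \right)} = \left(Q^{2} + Q Q\right) + 54 = \left(Q^{2} + Q^{2}\right) + 54 = 2 Q^{2} + 54 = 54 + 2 Q^{2}$)
$\frac{1}{T{\left(v{\left(-24 \right)} \right)} - 257211} = \frac{1}{\left(54 + 2 \left(135 + \left(-24\right)^{2} - -768\right)^{2}\right) - 257211} = \frac{1}{\left(54 + 2 \left(135 + 576 + 768\right)^{2}\right) - 257211} = \frac{1}{\left(54 + 2 \cdot 1479^{2}\right) - 257211} = \frac{1}{\left(54 + 2 \cdot 2187441\right) - 257211} = \frac{1}{\left(54 + 4374882\right) - 257211} = \frac{1}{4374936 - 257211} = \frac{1}{4117725}$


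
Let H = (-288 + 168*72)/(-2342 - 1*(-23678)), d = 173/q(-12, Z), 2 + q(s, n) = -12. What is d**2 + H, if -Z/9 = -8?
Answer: 3814759/24892 ≈ 153.25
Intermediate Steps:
Z = 72 (Z = -9*(-8) = 72)
q(s, n) = -14 (q(s, n) = -2 - 12 = -14)
d = -173/14 (d = 173/(-14) = 173*(-1/14) = -173/14 ≈ -12.357)
H = 492/889 (H = (-288 + 12096)/(-2342 + 23678) = 11808/21336 = 11808*(1/21336) = 492/889 ≈ 0.55343)
d**2 + H = (-173/14)**2 + 492/889 = 29929/196 + 492/889 = 3814759/24892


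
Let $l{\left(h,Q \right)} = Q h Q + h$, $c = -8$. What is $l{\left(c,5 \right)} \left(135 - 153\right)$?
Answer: $3744$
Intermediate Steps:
$l{\left(h,Q \right)} = h + h Q^{2}$ ($l{\left(h,Q \right)} = h Q^{2} + h = h + h Q^{2}$)
$l{\left(c,5 \right)} \left(135 - 153\right) = - 8 \left(1 + 5^{2}\right) \left(135 - 153\right) = - 8 \left(1 + 25\right) \left(-18\right) = \left(-8\right) 26 \left(-18\right) = \left(-208\right) \left(-18\right) = 3744$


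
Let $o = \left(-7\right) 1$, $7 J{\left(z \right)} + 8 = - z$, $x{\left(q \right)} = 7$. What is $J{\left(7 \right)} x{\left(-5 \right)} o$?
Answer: $105$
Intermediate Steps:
$J{\left(z \right)} = - \frac{8}{7} - \frac{z}{7}$ ($J{\left(z \right)} = - \frac{8}{7} + \frac{\left(-1\right) z}{7} = - \frac{8}{7} - \frac{z}{7}$)
$o = -7$
$J{\left(7 \right)} x{\left(-5 \right)} o = \left(- \frac{8}{7} - 1\right) 7 \left(-7\right) = \left(- \frac{15}{7}\right) 7 \left(-7\right) = \left(-15\right) \left(-7\right) = 105$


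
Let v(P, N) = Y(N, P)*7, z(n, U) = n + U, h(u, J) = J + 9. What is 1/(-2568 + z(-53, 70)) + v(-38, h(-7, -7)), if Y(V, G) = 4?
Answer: 71427/2551 ≈ 28.000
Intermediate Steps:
h(u, J) = 9 + J
z(n, U) = U + n
v(P, N) = 28 (v(P, N) = 4*7 = 28)
1/(-2568 + z(-53, 70)) + v(-38, h(-7, -7)) = 1/(-2568 + (70 - 53)) + 28 = 1/(-2568 + 17) + 28 = 1/(-2551) + 28 = -1/2551 + 28 = 71427/2551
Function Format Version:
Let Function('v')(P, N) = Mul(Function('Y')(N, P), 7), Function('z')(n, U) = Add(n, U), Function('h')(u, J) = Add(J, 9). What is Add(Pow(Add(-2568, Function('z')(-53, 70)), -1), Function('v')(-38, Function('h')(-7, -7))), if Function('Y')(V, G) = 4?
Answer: Rational(71427, 2551) ≈ 28.000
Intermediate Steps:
Function('h')(u, J) = Add(9, J)
Function('z')(n, U) = Add(U, n)
Function('v')(P, N) = 28 (Function('v')(P, N) = Mul(4, 7) = 28)
Add(Pow(Add(-2568, Function('z')(-53, 70)), -1), Function('v')(-38, Function('h')(-7, -7))) = Add(Pow(Add(-2568, Add(70, -53)), -1), 28) = Add(Pow(Add(-2568, 17), -1), 28) = Add(Pow(-2551, -1), 28) = Add(Rational(-1, 2551), 28) = Rational(71427, 2551)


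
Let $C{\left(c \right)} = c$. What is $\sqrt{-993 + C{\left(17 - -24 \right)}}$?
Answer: $2 i \sqrt{238} \approx 30.854 i$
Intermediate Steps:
$\sqrt{-993 + C{\left(17 - -24 \right)}} = \sqrt{-993 + \left(17 - -24\right)} = \sqrt{-993 + \left(17 + 24\right)} = \sqrt{-993 + 41} = \sqrt{-952} = 2 i \sqrt{238}$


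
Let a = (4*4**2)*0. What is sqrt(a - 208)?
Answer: 4*I*sqrt(13) ≈ 14.422*I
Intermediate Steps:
a = 0 (a = (4*16)*0 = 64*0 = 0)
sqrt(a - 208) = sqrt(0 - 208) = sqrt(-208) = 4*I*sqrt(13)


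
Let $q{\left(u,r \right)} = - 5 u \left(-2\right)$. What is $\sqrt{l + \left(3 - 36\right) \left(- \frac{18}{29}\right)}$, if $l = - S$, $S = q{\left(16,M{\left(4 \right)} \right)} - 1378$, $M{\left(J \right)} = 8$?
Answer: $\frac{2 \sqrt{260391}}{29} \approx 35.192$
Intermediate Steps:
$q{\left(u,r \right)} = 10 u$
$S = -1218$ ($S = 10 \cdot 16 - 1378 = 160 - 1378 = -1218$)
$l = 1218$ ($l = \left(-1\right) \left(-1218\right) = 1218$)
$\sqrt{l + \left(3 - 36\right) \left(- \frac{18}{29}\right)} = \sqrt{1218 + \left(3 - 36\right) \left(- \frac{18}{29}\right)} = \sqrt{1218 + \left(3 - 36\right) \left(\left(-18\right) \frac{1}{29}\right)} = \sqrt{1218 - - \frac{594}{29}} = \sqrt{1218 + \frac{594}{29}} = \sqrt{\frac{35916}{29}} = \frac{2 \sqrt{260391}}{29}$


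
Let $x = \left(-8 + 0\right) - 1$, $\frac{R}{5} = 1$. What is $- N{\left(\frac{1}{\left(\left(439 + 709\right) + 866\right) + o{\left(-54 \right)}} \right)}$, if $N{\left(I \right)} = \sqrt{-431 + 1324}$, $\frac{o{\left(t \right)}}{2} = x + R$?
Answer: $- \sqrt{893} \approx -29.883$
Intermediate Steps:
$R = 5$ ($R = 5 \cdot 1 = 5$)
$x = -9$ ($x = -8 - 1 = -9$)
$o{\left(t \right)} = -8$ ($o{\left(t \right)} = 2 \left(-9 + 5\right) = 2 \left(-4\right) = -8$)
$N{\left(I \right)} = \sqrt{893}$
$- N{\left(\frac{1}{\left(\left(439 + 709\right) + 866\right) + o{\left(-54 \right)}} \right)} = - \sqrt{893}$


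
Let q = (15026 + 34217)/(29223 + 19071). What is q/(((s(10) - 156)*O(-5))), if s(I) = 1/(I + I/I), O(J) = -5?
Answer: 541673/414121050 ≈ 0.0013080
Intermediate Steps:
q = 49243/48294 ≈ 1.0196
s(I) = 1/(1 + I) (s(I) = 1/(I + 1) = 1/(1 + I))
q/(((s(10) - 156)*O(-5))) = 49243/(48294*(((1/(1 + 10) - 156)*(-5)))) = 49243/(48294*(((1/11 - 156)*(-5)))) = 49243/(48294*((-1715/11*(-5)))) = 49243/(48294*(8575/11)) = (49243/48294)*(11/8575) = 541673/414121050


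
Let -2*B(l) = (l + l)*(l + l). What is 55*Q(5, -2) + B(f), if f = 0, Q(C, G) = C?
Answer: 275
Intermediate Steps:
B(l) = -2*l² (B(l) = -(l + l)*(l + l)/2 = -2*l*2*l/2 = -2*l²)
55*Q(5, -2) + B(f) = 55*5 - 2*0² = 275 - 2*0 = 275 + 0 = 275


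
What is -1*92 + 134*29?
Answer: 3794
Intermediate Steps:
-1*92 + 134*29 = -92 + 3886 = 3794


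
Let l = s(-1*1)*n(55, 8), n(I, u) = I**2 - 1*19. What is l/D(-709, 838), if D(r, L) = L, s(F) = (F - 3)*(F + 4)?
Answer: -18036/419 ≈ -43.045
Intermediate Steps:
n(I, u) = -19 + I**2 (n(I, u) = I**2 - 19 = -19 + I**2)
s(F) = (-3 + F)*(4 + F)
l = -36072 (l = (-12 - 1*1 + (-1*1)**2)*(-19 + 55**2) = (-12 - 1 + (-1)**2)*(-19 + 3025) = (-12 - 1 + 1)*3006 = -12*3006 = -36072)
l/D(-709, 838) = -36072/838 = -36072*1/838 = -18036/419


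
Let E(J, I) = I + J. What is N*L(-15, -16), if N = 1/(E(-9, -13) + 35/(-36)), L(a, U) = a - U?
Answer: -36/827 ≈ -0.043531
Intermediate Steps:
N = -36/827 (N = 1/((-13 - 9) + 35/(-36)) = 1/(-22 + 35*(-1/36)) = 1/(-22 - 35/36) = 1/(-827/36) = -36/827 ≈ -0.043531)
N*L(-15, -16) = -36*(-15 - 1*(-16))/827 = -36*(-15 + 16)/827 = -36/827*1 = -36/827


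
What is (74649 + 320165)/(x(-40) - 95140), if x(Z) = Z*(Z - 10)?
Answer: -197407/46570 ≈ -4.2389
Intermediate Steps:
x(Z) = Z*(-10 + Z)
(74649 + 320165)/(x(-40) - 95140) = (74649 + 320165)/(-40*(-10 - 40) - 95140) = 394814/(-40*(-50) - 95140) = 394814/(2000 - 95140) = 394814/(-93140) = 394814*(-1/93140) = -197407/46570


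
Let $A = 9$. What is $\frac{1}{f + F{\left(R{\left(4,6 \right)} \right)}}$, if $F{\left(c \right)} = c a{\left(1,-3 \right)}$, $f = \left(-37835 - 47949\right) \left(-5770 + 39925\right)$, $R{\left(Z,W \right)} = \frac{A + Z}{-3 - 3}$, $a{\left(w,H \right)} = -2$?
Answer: $- \frac{3}{8789857547} \approx -3.413 \cdot 10^{-10}$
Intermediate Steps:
$R{\left(Z,W \right)} = - \frac{3}{2} - \frac{Z}{6}$ ($R{\left(Z,W \right)} = \frac{9 + Z}{-3 - 3} = \frac{9 + Z}{-6} = \left(9 + Z\right) \left(- \frac{1}{6}\right) = - \frac{3}{2} - \frac{Z}{6}$)
$f = -2929952520$ ($f = \left(-85784\right) 34155 = -2929952520$)
$F{\left(c \right)} = - 2 c$ ($F{\left(c \right)} = c \left(-2\right) = - 2 c$)
$\frac{1}{f + F{\left(R{\left(4,6 \right)} \right)}} = \frac{1}{-2929952520 - 2 \left(- \frac{3}{2} - \frac{2}{3}\right)} = \frac{1}{-2929952520 - - \frac{13}{3}} = \frac{1}{-2929952520 + \frac{13}{3}} = \frac{1}{- \frac{8789857547}{3}} = - \frac{3}{8789857547}$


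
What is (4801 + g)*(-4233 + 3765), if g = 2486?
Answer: -3410316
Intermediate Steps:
(4801 + g)*(-4233 + 3765) = (4801 + 2486)*(-4233 + 3765) = 7287*(-468) = -3410316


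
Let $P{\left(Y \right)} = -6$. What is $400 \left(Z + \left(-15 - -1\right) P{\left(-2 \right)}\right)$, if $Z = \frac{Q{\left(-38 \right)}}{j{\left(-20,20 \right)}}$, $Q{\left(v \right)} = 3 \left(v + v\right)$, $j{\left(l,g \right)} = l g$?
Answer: $33828$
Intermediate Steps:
$j{\left(l,g \right)} = g l$
$Q{\left(v \right)} = 6 v$ ($Q{\left(v \right)} = 3 \cdot 2 v = 6 v$)
$Z = \frac{57}{100}$ ($Z = \frac{6 \left(-38\right)}{20 \left(-20\right)} = - \frac{228}{-400} = \left(-228\right) \left(- \frac{1}{400}\right) = \frac{57}{100} \approx 0.57$)
$400 \left(Z + \left(-15 - -1\right) P{\left(-2 \right)}\right) = 400 \left(\frac{57}{100} + \left(-15 - -1\right) \left(-6\right)\right) = 400 \left(\frac{57}{100} + \left(-15 + 1\right) \left(-6\right)\right) = 400 \left(\frac{57}{100} - -84\right) = 400 \left(\frac{57}{100} + 84\right) = 400 \cdot \frac{8457}{100} = 33828$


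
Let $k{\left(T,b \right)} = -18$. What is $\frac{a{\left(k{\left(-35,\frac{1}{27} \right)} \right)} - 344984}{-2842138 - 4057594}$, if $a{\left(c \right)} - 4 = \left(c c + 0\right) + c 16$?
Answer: $\frac{86236}{1724933} \approx 0.049994$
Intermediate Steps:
$a{\left(c \right)} = 4 + c^{2} + 16 c$ ($a{\left(c \right)} = 4 + \left(\left(c c + 0\right) + c 16\right) = 4 + \left(\left(c^{2} + 0\right) + 16 c\right) = 4 + \left(c^{2} + 16 c\right) = 4 + c^{2} + 16 c$)
$\frac{a{\left(k{\left(-35,\frac{1}{27} \right)} \right)} - 344984}{-2842138 - 4057594} = \frac{\left(4 + \left(-18\right)^{2} + 16 \left(-18\right)\right) - 344984}{-2842138 - 4057594} = \frac{\left(4 + 324 - 288\right) - 344984}{-6899732} = \left(40 - 344984\right) \left(- \frac{1}{6899732}\right) = \left(-344944\right) \left(- \frac{1}{6899732}\right) = \frac{86236}{1724933}$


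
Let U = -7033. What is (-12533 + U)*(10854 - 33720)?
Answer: 447396156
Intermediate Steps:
(-12533 + U)*(10854 - 33720) = (-12533 - 7033)*(10854 - 33720) = -19566*(-22866) = 447396156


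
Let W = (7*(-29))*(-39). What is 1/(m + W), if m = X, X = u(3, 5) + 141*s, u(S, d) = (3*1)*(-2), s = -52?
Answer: 1/579 ≈ 0.0017271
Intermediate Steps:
u(S, d) = -6 (u(S, d) = 3*(-2) = -6)
X = -7338 (X = -6 + 141*(-52) = -6 - 7332 = -7338)
W = 7917 (W = -203*(-39) = 7917)
m = -7338
1/(m + W) = 1/(-7338 + 7917) = 1/579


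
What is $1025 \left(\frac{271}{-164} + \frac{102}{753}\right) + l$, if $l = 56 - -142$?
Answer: $- \frac{1362333}{1004} \approx -1356.9$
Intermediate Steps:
$l = 198$ ($l = 56 + 142 = 198$)
$1025 \left(\frac{271}{-164} + \frac{102}{753}\right) + l = 1025 \left(\frac{271}{-164} + \frac{102}{753}\right) + 198 = 1025 \left(271 \left(- \frac{1}{164}\right) + 102 \cdot \frac{1}{753}\right) + 198 = 1025 \left(- \frac{271}{164} + \frac{34}{251}\right) + 198 = 1025 \left(- \frac{62445}{41164}\right) + 198 = - \frac{1561125}{1004} + 198 = - \frac{1362333}{1004}$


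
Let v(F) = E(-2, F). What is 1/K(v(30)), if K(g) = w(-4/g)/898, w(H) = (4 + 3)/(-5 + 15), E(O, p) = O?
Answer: 8980/7 ≈ 1282.9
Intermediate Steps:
w(H) = 7/10
v(F) = -2
K(g) = 7/8980 (K(g) = (7/10)/898 = (7/10)*(1/898) = 7/8980)
1/K(v(30)) = 1/(7/8980) = 8980/7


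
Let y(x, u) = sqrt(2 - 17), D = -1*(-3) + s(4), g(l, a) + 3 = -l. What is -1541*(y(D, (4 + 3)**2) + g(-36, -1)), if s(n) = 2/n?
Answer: -50853 - 1541*I*sqrt(15) ≈ -50853.0 - 5968.3*I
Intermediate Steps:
g(l, a) = -3 - l
D = 7/2 (D = -1*(-3) + 2/4 = 3 + 2*(1/4) = 3 + 1/2 = 7/2 ≈ 3.5000)
y(x, u) = I*sqrt(15) (y(x, u) = sqrt(-15) = I*sqrt(15))
-1541*(y(D, (4 + 3)**2) + g(-36, -1)) = -1541*(I*sqrt(15) + (-3 - 1*(-36))) = -1541*(I*sqrt(15) + (-3 + 36)) = -1541*(I*sqrt(15) + 33) = -1541*(33 + I*sqrt(15)) = -50853 - 1541*I*sqrt(15)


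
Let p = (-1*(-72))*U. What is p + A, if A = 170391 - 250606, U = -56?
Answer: -84247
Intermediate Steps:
A = -80215
p = -4032 (p = -1*(-72)*(-56) = 72*(-56) = -4032)
p + A = -4032 - 80215 = -84247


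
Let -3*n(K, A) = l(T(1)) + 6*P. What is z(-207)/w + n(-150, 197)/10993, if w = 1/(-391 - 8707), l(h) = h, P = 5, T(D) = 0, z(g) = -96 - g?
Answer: -11101588864/10993 ≈ -1.0099e+6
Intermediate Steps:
w = -1/9098 (w = 1/(-9098) = -1/9098 ≈ -0.00010991)
n(K, A) = -10 (n(K, A) = -(0 + 6*5)/3 = -(0 + 30)/3 = -⅓*30 = -10)
z(-207)/w + n(-150, 197)/10993 = (-96 - 1*(-207))/(-1/9098) - 10/10993 = (-96 + 207)*(-9098) - 10*1/10993 = 111*(-9098) - 10/10993 = -1009878 - 10/10993 = -11101588864/10993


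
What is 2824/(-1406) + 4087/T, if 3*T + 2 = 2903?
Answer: 1507757/679801 ≈ 2.2179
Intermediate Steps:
T = 967 (T = -⅔ + (⅓)*2903 = -⅔ + 2903/3 = 967)
2824/(-1406) + 4087/T = 2824/(-1406) + 4087/967 = 2824*(-1/1406) + 4087*(1/967) = -1412/703 + 4087/967 = 1507757/679801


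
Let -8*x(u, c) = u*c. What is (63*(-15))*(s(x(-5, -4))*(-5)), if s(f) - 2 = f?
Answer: -4725/2 ≈ -2362.5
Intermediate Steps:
x(u, c) = -c*u/8 (x(u, c) = -u*c/8 = -c*u/8)
s(f) = 2 + f
(63*(-15))*(s(x(-5, -4))*(-5)) = (63*(-15))*((2 - 1/8*(-4)*(-5))*(-5)) = -945*(2 - 5/2)*(-5) = -(-945)*(-5)/2 = -945*5/2 = -4725/2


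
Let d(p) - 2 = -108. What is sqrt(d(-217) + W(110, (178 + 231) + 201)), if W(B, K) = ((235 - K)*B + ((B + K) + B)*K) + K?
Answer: sqrt(465554) ≈ 682.32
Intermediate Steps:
d(p) = -106 (d(p) = 2 - 108 = -106)
W(B, K) = K + B*(235 - K) + K*(K + 2*B) (W(B, K) = (B*(235 - K) + (K + 2*B)*K) + K = (B*(235 - K) + K*(K + 2*B)) + K = K + B*(235 - K) + K*(K + 2*B))
sqrt(d(-217) + W(110, (178 + 231) + 201)) = sqrt(-106 + (((178 + 231) + 201) + ((178 + 231) + 201)**2 + 235*110 + 110*((178 + 231) + 201))) = sqrt(-106 + ((409 + 201) + (409 + 201)**2 + 25850 + 110*(409 + 201))) = sqrt(-106 + (610 + 610**2 + 25850 + 110*610)) = sqrt(-106 + (610 + 372100 + 25850 + 67100)) = sqrt(-106 + 465660) = sqrt(465554)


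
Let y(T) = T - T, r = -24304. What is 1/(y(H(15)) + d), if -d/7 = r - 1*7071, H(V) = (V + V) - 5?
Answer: 1/219625 ≈ 4.5532e-6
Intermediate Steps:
H(V) = -5 + 2*V (H(V) = 2*V - 5 = -5 + 2*V)
d = 219625 (d = -7*(-24304 - 1*7071) = -7*(-24304 - 7071) = -7*(-31375) = 219625)
y(T) = 0
1/(y(H(15)) + d) = 1/(0 + 219625) = 1/219625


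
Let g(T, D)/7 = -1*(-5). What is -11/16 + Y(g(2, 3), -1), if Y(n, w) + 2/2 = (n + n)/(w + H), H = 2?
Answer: 1093/16 ≈ 68.313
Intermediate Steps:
g(T, D) = 35 (g(T, D) = 7*(-1*(-5)) = 7*5 = 35)
Y(n, w) = -1 + 2*n/(2 + w) (Y(n, w) = -1 + (n + n)/(w + 2) = -1 + (2*n)/(2 + w) = -1 + 2*n/(2 + w))
-11/16 + Y(g(2, 3), -1) = -11/16 + (-2 - 1*(-1) + 2*35)/(2 - 1) = (1/16)*(-11) + (-2 + 1 + 70)/1 = -11/16 + 1*69 = -11/16 + 69 = 1093/16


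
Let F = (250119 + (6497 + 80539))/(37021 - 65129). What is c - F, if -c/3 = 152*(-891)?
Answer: 11420505123/28108 ≈ 4.0631e+5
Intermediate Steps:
c = 406296 (c = -456*(-891) = -3*(-135432) = 406296)
F = -337155/28108 (F = (250119 + 87036)/(-28108) = 337155*(-1/28108) = -337155/28108 ≈ -11.995)
c - F = 406296 - 1*(-337155/28108) = 406296 + 337155/28108 = 11420505123/28108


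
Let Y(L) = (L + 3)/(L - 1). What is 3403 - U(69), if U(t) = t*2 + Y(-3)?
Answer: 3265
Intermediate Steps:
Y(L) = (3 + L)/(-1 + L)
U(t) = 2*t (U(t) = t*2 + (3 - 3)/(-1 - 3) = 2*t + 0/(-4) = 2*t - ¼*0 = 2*t + 0 = 2*t)
3403 - U(69) = 3403 - 2*69 = 3403 - 1*138 = 3403 - 138 = 3265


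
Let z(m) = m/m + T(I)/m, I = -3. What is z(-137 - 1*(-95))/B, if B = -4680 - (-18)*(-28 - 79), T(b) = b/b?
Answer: -41/277452 ≈ -0.00014777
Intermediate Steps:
T(b) = 1
B = -6606 (B = -4680 - (-18)*(-107) = -4680 - 1*1926 = -4680 - 1926 = -6606)
z(m) = 1 + 1/m (z(m) = m/m + 1/m = 1 + 1/m)
z(-137 - 1*(-95))/B = ((1 + (-137 - 1*(-95)))/(-137 - 1*(-95)))/(-6606) = ((1 + (-137 + 95))/(-137 + 95))*(-1/6606) = ((1 - 42)/(-42))*(-1/6606) = -1/42*(-41)*(-1/6606) = (41/42)*(-1/6606) = -41/277452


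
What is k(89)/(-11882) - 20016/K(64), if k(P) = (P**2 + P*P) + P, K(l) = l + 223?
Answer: -242402309/3410134 ≈ -71.083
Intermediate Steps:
K(l) = 223 + l
k(P) = P + 2*P**2 (k(P) = (P**2 + P**2) + P = 2*P**2 + P = P + 2*P**2)
k(89)/(-11882) - 20016/K(64) = (89*(1 + 2*89))/(-11882) - 20016/(223 + 64) = (89*(1 + 178))*(-1/11882) - 20016/287 = (89*179)*(-1/11882) - 20016*1/287 = 15931*(-1/11882) - 20016/287 = -15931/11882 - 20016/287 = -242402309/3410134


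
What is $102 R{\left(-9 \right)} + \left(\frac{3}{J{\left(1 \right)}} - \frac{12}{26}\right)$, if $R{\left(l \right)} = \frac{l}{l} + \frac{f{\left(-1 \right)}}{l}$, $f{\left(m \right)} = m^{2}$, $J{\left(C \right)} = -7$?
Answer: $\frac{24509}{273} \approx 89.777$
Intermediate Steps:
$R{\left(l \right)} = 1 + \frac{1}{l}$ ($R{\left(l \right)} = \frac{l}{l} + \frac{\left(-1\right)^{2}}{l} = 1 + 1 \frac{1}{l} = 1 + \frac{1}{l}$)
$102 R{\left(-9 \right)} + \left(\frac{3}{J{\left(1 \right)}} - \frac{12}{26}\right) = 102 \frac{1 - 9}{-9} + \left(\frac{3}{-7} - \frac{12}{26}\right) = 102 \left(\left(- \frac{1}{9}\right) \left(-8\right)\right) + \left(3 \left(- \frac{1}{7}\right) - \frac{6}{13}\right) = 102 \cdot \frac{8}{9} - \frac{81}{91} = \frac{272}{3} - \frac{81}{91} = \frac{24509}{273}$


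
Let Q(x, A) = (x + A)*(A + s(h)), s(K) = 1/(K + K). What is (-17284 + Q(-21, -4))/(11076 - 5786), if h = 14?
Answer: -481177/148120 ≈ -3.2486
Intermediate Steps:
s(K) = 1/(2*K)
Q(x, A) = (1/28 + A)*(A + x) (Q(x, A) = (x + A)*(A + (1/2)/14) = (A + x)*(A + (1/2)*(1/14)) = (A + x)*(A + 1/28) = (A + x)*(1/28 + A) = (1/28 + A)*(A + x))
(-17284 + Q(-21, -4))/(11076 - 5786) = (-17284 + ((-4)**2 + (1/28)*(-4) + (1/28)*(-21) - 4*(-21)))/(11076 - 5786) = (-17284 + (16 - 1/7 - 3/4 + 84))/5290 = (-17284 + 2775/28)*(1/5290) = -481177/28*1/5290 = -481177/148120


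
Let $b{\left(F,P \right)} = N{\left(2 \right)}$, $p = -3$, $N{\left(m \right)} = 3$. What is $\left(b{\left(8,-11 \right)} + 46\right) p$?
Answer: $-147$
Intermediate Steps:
$b{\left(F,P \right)} = 3$
$\left(b{\left(8,-11 \right)} + 46\right) p = \left(3 + 46\right) \left(-3\right) = 49 \left(-3\right) = -147$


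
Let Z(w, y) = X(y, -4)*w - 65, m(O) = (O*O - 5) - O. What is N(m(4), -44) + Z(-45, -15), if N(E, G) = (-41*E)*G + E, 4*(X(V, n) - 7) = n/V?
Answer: 12252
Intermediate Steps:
m(O) = -5 + O² - O (m(O) = (O² - 5) - O = (-5 + O²) - O = -5 + O² - O)
X(V, n) = 7 + n/(4*V) (X(V, n) = 7 + (n/V)/4 = 7 + n/(4*V))
Z(w, y) = -65 + w*(7 - 1/y) (Z(w, y) = (7 + (¼)*(-4)/y)*w - 65 = (7 - 1/y)*w - 65 = w*(7 - 1/y) - 65 = -65 + w*(7 - 1/y))
N(E, G) = E - 41*E*G (N(E, G) = -41*E*G + E = E - 41*E*G)
N(m(4), -44) + Z(-45, -15) = (-5 + 4² - 1*4)*(1 - 41*(-44)) + (-65 + 7*(-45) - 1*(-45)/(-15)) = (-5 + 16 - 4)*(1 + 1804) + (-65 - 315 - 1*(-45)*(-1/15)) = 7*1805 + (-65 - 315 - 3) = 12635 - 383 = 12252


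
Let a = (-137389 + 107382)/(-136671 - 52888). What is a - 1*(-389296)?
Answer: 73794590471/189559 ≈ 3.8930e+5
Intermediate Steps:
a = 30007/189559 (a = -30007/(-189559) = -30007*(-1/189559) = 30007/189559 ≈ 0.15830)
a - 1*(-389296) = 30007/189559 - 1*(-389296) = 30007/189559 + 389296 = 73794590471/189559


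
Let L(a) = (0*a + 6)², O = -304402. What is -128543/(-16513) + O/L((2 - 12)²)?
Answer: -2510981339/297234 ≈ -8447.8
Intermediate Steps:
L(a) = 36 (L(a) = (0 + 6)² = 6² = 36)
-128543/(-16513) + O/L((2 - 12)²) = -128543/(-16513) - 304402/36 = -128543*(-1/16513) - 304402*1/36 = 128543/16513 - 152201/18 = -2510981339/297234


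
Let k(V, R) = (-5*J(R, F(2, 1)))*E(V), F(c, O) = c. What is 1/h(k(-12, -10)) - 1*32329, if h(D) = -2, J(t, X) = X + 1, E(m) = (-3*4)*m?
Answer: -64659/2 ≈ -32330.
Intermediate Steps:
E(m) = -12*m
J(t, X) = 1 + X
k(V, R) = 180*V (k(V, R) = (-5*(1 + 2))*(-12*V) = (-5*3)*(-12*V) = -(-180)*V = 180*V)
1/h(k(-12, -10)) - 1*32329 = 1/(-2) - 1*32329 = -½ - 32329 = -64659/2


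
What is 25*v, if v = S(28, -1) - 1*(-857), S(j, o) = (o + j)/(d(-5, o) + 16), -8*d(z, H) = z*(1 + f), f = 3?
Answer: 794075/37 ≈ 21462.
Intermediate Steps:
d(z, H) = -z/2 (d(z, H) = -z*(1 + 3)/8 = -z*4/8 = -z/2)
S(j, o) = 2*j/37 + 2*o/37 (S(j, o) = (o + j)/(-½*(-5) + 16) = (j + o)/(5/2 + 16) = (j + o)/(37/2) = (j + o)*(2/37) = 2*j/37 + 2*o/37)
v = 31763/37 (v = ((2/37)*28 + (2/37)*(-1)) - 1*(-857) = (56/37 - 2/37) + 857 = 54/37 + 857 = 31763/37 ≈ 858.46)
25*v = 25*(31763/37) = 794075/37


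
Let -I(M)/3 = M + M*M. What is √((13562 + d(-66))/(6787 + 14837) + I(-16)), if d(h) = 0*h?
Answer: I*√21023552877/5406 ≈ 26.821*I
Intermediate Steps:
d(h) = 0
I(M) = -3*M - 3*M² (I(M) = -3*(M + M*M) = -3*(M + M²) = -3*M - 3*M²)
√((13562 + d(-66))/(6787 + 14837) + I(-16)) = √((13562 + 0)/(6787 + 14837) - 3*(-16)*(1 - 16)) = √(13562/21624 - 3*(-16)*(-15)) = √(13562*(1/21624) - 720) = √(6781/10812 - 720) = √(-7777859/10812) = I*√21023552877/5406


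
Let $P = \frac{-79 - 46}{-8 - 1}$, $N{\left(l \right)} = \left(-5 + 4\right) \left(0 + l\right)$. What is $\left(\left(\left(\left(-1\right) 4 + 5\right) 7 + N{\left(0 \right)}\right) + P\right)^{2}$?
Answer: $\frac{35344}{81} \approx 436.35$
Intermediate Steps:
$N{\left(l \right)} = - l$
$P = \frac{125}{9}$ ($P = - \frac{125}{-9} = \left(-125\right) \left(- \frac{1}{9}\right) = \frac{125}{9} \approx 13.889$)
$\left(\left(\left(\left(-1\right) 4 + 5\right) 7 + N{\left(0 \right)}\right) + P\right)^{2} = \left(\left(\left(\left(-1\right) 4 + 5\right) 7 - 0\right) + \frac{125}{9}\right)^{2} = \left(\left(\left(-4 + 5\right) 7 + 0\right) + \frac{125}{9}\right)^{2} = \left(\left(1 \cdot 7 + 0\right) + \frac{125}{9}\right)^{2} = \left(\left(7 + 0\right) + \frac{125}{9}\right)^{2} = \left(7 + \frac{125}{9}\right)^{2} = \left(\frac{188}{9}\right)^{2} = \frac{35344}{81}$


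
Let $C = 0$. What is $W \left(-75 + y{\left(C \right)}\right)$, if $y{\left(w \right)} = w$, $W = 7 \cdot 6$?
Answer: $-3150$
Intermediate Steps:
$W = 42$
$W \left(-75 + y{\left(C \right)}\right) = 42 \left(-75 + 0\right) = 42 \left(-75\right) = -3150$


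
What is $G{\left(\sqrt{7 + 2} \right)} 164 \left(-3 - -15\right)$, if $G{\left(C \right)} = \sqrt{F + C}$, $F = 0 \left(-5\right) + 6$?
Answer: $5904$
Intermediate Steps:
$F = 6$ ($F = 0 + 6 = 6$)
$G{\left(C \right)} = \sqrt{6 + C}$
$G{\left(\sqrt{7 + 2} \right)} 164 \left(-3 - -15\right) = \sqrt{6 + \sqrt{7 + 2}} \cdot 164 \left(-3 - -15\right) = \sqrt{6 + \sqrt{9}} \cdot 164 \left(-3 + 15\right) = \sqrt{6 + 3} \cdot 164 \cdot 12 = \sqrt{9} \cdot 164 \cdot 12 = 3 \cdot 164 \cdot 12 = 492 \cdot 12 = 5904$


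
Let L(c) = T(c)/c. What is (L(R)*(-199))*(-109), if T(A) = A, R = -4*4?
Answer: 21691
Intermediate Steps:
R = -16
L(c) = 1 (L(c) = c/c = 1)
(L(R)*(-199))*(-109) = (1*(-199))*(-109) = -199*(-109) = 21691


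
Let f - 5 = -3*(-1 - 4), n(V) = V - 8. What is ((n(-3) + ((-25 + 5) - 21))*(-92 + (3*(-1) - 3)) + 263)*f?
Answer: 107180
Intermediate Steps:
n(V) = -8 + V
f = 20 (f = 5 - 3*(-1 - 4) = 5 - 3*(-5) = 5 + 15 = 20)
((n(-3) + ((-25 + 5) - 21))*(-92 + (3*(-1) - 3)) + 263)*f = (((-8 - 3) + ((-25 + 5) - 21))*(-92 + (3*(-1) - 3)) + 263)*20 = ((-11 + (-20 - 21))*(-92 + (-3 - 3)) + 263)*20 = ((-11 - 41)*(-92 - 6) + 263)*20 = (-52*(-98) + 263)*20 = (5096 + 263)*20 = 5359*20 = 107180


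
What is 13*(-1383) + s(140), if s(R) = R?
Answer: -17839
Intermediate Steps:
13*(-1383) + s(140) = 13*(-1383) + 140 = -17979 + 140 = -17839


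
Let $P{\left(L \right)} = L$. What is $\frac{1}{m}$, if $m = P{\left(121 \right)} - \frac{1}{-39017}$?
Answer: $\frac{39017}{4721058} \approx 0.0082645$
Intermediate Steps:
$m = \frac{4721058}{39017}$ ($m = 121 - \frac{1}{-39017} = 121 - - \frac{1}{39017} = 121 + \frac{1}{39017} = \frac{4721058}{39017} \approx 121.0$)
$\frac{1}{m} = \frac{1}{\frac{4721058}{39017}} = \frac{39017}{4721058}$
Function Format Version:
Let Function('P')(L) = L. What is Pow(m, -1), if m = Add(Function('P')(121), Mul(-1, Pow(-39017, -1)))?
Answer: Rational(39017, 4721058) ≈ 0.0082645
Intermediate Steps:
m = Rational(4721058, 39017) (m = Add(121, Mul(-1, Pow(-39017, -1))) = Add(121, Mul(-1, Rational(-1, 39017))) = Add(121, Rational(1, 39017)) = Rational(4721058, 39017) ≈ 121.00)
Pow(m, -1) = Pow(Rational(4721058, 39017), -1) = Rational(39017, 4721058)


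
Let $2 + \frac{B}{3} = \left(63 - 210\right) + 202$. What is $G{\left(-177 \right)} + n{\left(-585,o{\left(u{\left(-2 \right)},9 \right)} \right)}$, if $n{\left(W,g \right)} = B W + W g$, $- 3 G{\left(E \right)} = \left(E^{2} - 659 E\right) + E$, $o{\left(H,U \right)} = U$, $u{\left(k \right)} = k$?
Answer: $-147545$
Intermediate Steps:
$B = 159$ ($B = -6 + 3 \left(\left(63 - 210\right) + 202\right) = -6 + 3 \left(-147 + 202\right) = -6 + 3 \cdot 55 = -6 + 165 = 159$)
$G{\left(E \right)} = - \frac{E^{2}}{3} + \frac{658 E}{3}$ ($G{\left(E \right)} = - \frac{\left(E^{2} - 659 E\right) + E}{3} = - \frac{E^{2} - 658 E}{3} = - \frac{E^{2}}{3} + \frac{658 E}{3}$)
$n{\left(W,g \right)} = 159 W + W g$
$G{\left(-177 \right)} + n{\left(-585,o{\left(u{\left(-2 \right)},9 \right)} \right)} = \frac{1}{3} \left(-177\right) \left(658 - -177\right) - 585 \left(159 + 9\right) = \frac{1}{3} \left(-177\right) \left(658 + 177\right) - 98280 = \frac{1}{3} \left(-177\right) 835 - 98280 = -49265 - 98280 = -147545$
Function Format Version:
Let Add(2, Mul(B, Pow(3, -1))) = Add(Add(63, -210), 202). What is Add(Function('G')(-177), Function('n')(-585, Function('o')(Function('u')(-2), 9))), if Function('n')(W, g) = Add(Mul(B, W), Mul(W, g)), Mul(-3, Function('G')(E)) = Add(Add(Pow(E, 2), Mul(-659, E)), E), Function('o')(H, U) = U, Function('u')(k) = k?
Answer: -147545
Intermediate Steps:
B = 159 (B = Add(-6, Mul(3, Add(Add(63, -210), 202))) = Add(-6, Mul(3, Add(-147, 202))) = Add(-6, Mul(3, 55)) = Add(-6, 165) = 159)
Function('G')(E) = Add(Mul(Rational(-1, 3), Pow(E, 2)), Mul(Rational(658, 3), E)) (Function('G')(E) = Mul(Rational(-1, 3), Add(Add(Pow(E, 2), Mul(-659, E)), E)) = Mul(Rational(-1, 3), Add(Pow(E, 2), Mul(-658, E))) = Add(Mul(Rational(-1, 3), Pow(E, 2)), Mul(Rational(658, 3), E)))
Function('n')(W, g) = Add(Mul(159, W), Mul(W, g))
Add(Function('G')(-177), Function('n')(-585, Function('o')(Function('u')(-2), 9))) = Add(Mul(Rational(1, 3), -177, Add(658, Mul(-1, -177))), Mul(-585, Add(159, 9))) = Add(Mul(Rational(1, 3), -177, Add(658, 177)), Mul(-585, 168)) = Add(Mul(Rational(1, 3), -177, 835), -98280) = Add(-49265, -98280) = -147545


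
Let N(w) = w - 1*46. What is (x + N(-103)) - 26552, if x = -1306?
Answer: -28007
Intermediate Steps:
N(w) = -46 + w (N(w) = w - 46 = -46 + w)
(x + N(-103)) - 26552 = (-1306 + (-46 - 103)) - 26552 = (-1306 - 149) - 26552 = -1455 - 26552 = -28007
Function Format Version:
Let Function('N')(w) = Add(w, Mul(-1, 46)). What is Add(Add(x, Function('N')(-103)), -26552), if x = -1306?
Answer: -28007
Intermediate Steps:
Function('N')(w) = Add(-46, w) (Function('N')(w) = Add(w, -46) = Add(-46, w))
Add(Add(x, Function('N')(-103)), -26552) = Add(Add(-1306, Add(-46, -103)), -26552) = Add(Add(-1306, -149), -26552) = Add(-1455, -26552) = -28007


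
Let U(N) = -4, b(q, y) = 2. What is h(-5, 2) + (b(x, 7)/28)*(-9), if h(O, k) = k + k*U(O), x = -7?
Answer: -93/14 ≈ -6.6429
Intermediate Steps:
h(O, k) = -3*k (h(O, k) = k + k*(-4) = k - 4*k = -3*k)
h(-5, 2) + (b(x, 7)/28)*(-9) = -3*2 + (2/28)*(-9) = -6 + (2*(1/28))*(-9) = -6 + (1/14)*(-9) = -6 - 9/14 = -93/14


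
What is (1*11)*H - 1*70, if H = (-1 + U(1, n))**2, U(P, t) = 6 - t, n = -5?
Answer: 1030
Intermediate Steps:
H = 100 (H = (-1 + (6 - 1*(-5)))**2 = (-1 + (6 + 5))**2 = (-1 + 11)**2 = 10**2 = 100)
(1*11)*H - 1*70 = (1*11)*100 - 1*70 = 11*100 - 70 = 1100 - 70 = 1030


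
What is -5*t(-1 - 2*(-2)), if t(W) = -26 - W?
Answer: 145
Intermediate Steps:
-5*t(-1 - 2*(-2)) = -5*(-26 - (-1 - 2*(-2))) = -5*(-26 - (-1 + 4)) = -5*(-26 - 1*3) = -5*(-26 - 3) = -5*(-29) = 145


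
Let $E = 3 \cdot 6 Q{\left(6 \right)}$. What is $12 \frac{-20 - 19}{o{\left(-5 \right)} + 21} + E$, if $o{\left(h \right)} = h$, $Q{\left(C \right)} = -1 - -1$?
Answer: $- \frac{117}{4} \approx -29.25$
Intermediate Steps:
$Q{\left(C \right)} = 0$ ($Q{\left(C \right)} = -1 + 1 = 0$)
$E = 0$ ($E = 3 \cdot 6 \cdot 0 = 18 \cdot 0 = 0$)
$12 \frac{-20 - 19}{o{\left(-5 \right)} + 21} + E = 12 \frac{-20 - 19}{-5 + 21} + 0 = 12 \left(- \frac{39}{16}\right) + 0 = - \frac{117}{4} + 0 = - \frac{117}{4}$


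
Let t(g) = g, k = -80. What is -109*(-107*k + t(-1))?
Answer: -932931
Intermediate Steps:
-109*(-107*k + t(-1)) = -109*(-107*(-80) - 1) = -109*(8560 - 1) = -109*8559 = -932931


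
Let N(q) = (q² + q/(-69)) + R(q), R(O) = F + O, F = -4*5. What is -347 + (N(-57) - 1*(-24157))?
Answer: 620605/23 ≈ 26983.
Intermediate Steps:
F = -20
R(O) = -20 + O
N(q) = -20 + q² + 68*q/69 (N(q) = (q² + q/(-69)) + (-20 + q) = (q² - q/69) + (-20 + q) = -20 + q² + 68*q/69)
-347 + (N(-57) - 1*(-24157)) = -347 + ((-20 + (-57)² + (68/69)*(-57)) - 1*(-24157)) = -347 + ((-20 + 3249 - 1292/23) + 24157) = -347 + (72975/23 + 24157) = -347 + 628586/23 = 620605/23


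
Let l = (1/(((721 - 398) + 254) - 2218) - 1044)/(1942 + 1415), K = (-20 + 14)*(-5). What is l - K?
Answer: -166978315/5508837 ≈ -30.311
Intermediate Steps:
K = 30 (K = -6*(-5) = 30)
l = -1713205/5508837 (l = (1/((323 + 254) - 2218) - 1044)/3357 = (1/(577 - 2218) - 1044)*(1/3357) = (1/(-1641) - 1044)*(1/3357) = (-1/1641 - 1044)*(1/3357) = -1713205/1641*1/3357 = -1713205/5508837 ≈ -0.31099)
l - K = -1713205/5508837 - 1*30 = -1713205/5508837 - 30 = -166978315/5508837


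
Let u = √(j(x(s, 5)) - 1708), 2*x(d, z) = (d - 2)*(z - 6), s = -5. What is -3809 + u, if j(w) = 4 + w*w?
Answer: -3809 + I*√6767/2 ≈ -3809.0 + 41.131*I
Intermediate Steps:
x(d, z) = (-6 + z)*(-2 + d)/2 (x(d, z) = ((d - 2)*(z - 6))/2 = ((-2 + d)*(-6 + z))/2 = ((-6 + z)*(-2 + d))/2 = (-6 + z)*(-2 + d)/2)
j(w) = 4 + w²
u = I*√6767/2 (u = √((4 + (6 - 1*5 - 3*(-5) + (½)*(-5)*5)²) - 1708) = √((4 + (6 - 5 + 15 - 25/2)²) - 1708) = √((4 + (7/2)²) - 1708) = √((4 + 49/4) - 1708) = √(65/4 - 1708) = √(-6767/4) = I*√6767/2 ≈ 41.131*I)
-3809 + u = -3809 + I*√6767/2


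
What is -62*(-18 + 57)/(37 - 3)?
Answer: -1209/17 ≈ -71.118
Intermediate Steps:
-62*(-18 + 57)/(37 - 3) = -2418/34 = -62*39/34 = -1209/17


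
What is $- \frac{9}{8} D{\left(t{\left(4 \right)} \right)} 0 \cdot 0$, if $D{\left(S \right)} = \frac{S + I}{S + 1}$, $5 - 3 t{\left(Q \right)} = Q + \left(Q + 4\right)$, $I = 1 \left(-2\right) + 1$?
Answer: $0$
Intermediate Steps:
$I = -1$ ($I = -2 + 1 = -1$)
$t{\left(Q \right)} = \frac{1}{3} - \frac{2 Q}{3}$ ($t{\left(Q \right)} = \frac{5}{3} - \frac{Q + \left(Q + 4\right)}{3} = \frac{5}{3} - \frac{Q + \left(4 + Q\right)}{3} = \frac{5}{3} - \frac{4 + 2 Q}{3} = \frac{5}{3} - \left(\frac{4}{3} + \frac{2 Q}{3}\right) = \frac{1}{3} - \frac{2 Q}{3}$)
$D{\left(S \right)} = \frac{-1 + S}{1 + S}$ ($D{\left(S \right)} = \frac{S - 1}{S + 1} = \frac{-1 + S}{1 + S}$)
$- \frac{9}{8} D{\left(t{\left(4 \right)} \right)} 0 \cdot 0 = - \frac{9}{8} \frac{-1 + \left(\frac{1}{3} - \frac{8}{3}\right)}{1 + \left(\frac{1}{3} - \frac{8}{3}\right)} 0 \cdot 0 = \left(-9\right) \frac{1}{8} \frac{-1 + \left(\frac{1}{3} - \frac{8}{3}\right)}{1 + \left(\frac{1}{3} - \frac{8}{3}\right)} 0 = - \frac{9 \frac{-1 - \frac{7}{3}}{1 - \frac{7}{3}}}{8} \cdot 0 = - \frac{9 \frac{1}{- \frac{4}{3}} \left(- \frac{10}{3}\right)}{8} \cdot 0 = - \frac{9 \left(\left(- \frac{3}{4}\right) \left(- \frac{10}{3}\right)\right)}{8} \cdot 0 = \left(- \frac{9}{8}\right) \frac{5}{2} \cdot 0 = \left(- \frac{45}{16}\right) 0 = 0$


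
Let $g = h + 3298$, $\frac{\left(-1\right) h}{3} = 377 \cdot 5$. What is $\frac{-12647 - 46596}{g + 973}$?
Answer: $\frac{59243}{1384} \approx 42.806$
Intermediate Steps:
$h = -5655$ ($h = - 3 \cdot 377 \cdot 5 = \left(-3\right) 1885 = -5655$)
$g = -2357$ ($g = -5655 + 3298 = -2357$)
$\frac{-12647 - 46596}{g + 973} = \frac{-12647 - 46596}{-2357 + 973} = - \frac{59243}{-1384} = \left(-59243\right) \left(- \frac{1}{1384}\right) = \frac{59243}{1384}$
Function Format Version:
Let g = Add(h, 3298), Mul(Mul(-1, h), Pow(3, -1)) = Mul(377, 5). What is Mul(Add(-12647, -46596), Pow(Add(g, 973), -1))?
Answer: Rational(59243, 1384) ≈ 42.806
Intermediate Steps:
h = -5655 (h = Mul(-3, Mul(377, 5)) = Mul(-3, 1885) = -5655)
g = -2357 (g = Add(-5655, 3298) = -2357)
Mul(Add(-12647, -46596), Pow(Add(g, 973), -1)) = Mul(Add(-12647, -46596), Pow(Add(-2357, 973), -1)) = Mul(-59243, Pow(-1384, -1)) = Mul(-59243, Rational(-1, 1384)) = Rational(59243, 1384)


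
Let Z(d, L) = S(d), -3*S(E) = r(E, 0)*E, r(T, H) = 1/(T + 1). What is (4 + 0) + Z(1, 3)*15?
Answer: 3/2 ≈ 1.5000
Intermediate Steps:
r(T, H) = 1/(1 + T)
S(E) = -E/(3*(1 + E))
Z(d, L) = -d/(3 + 3*d)
(4 + 0) + Z(1, 3)*15 = (4 + 0) - 1*1/(3 + 3*1)*15 = 4 - 1*1/(3 + 3)*15 = 4 - 1*1/6*15 = 4 - 1*1*⅙*15 = 4 - ⅙*15 = 4 - 5/2 = 3/2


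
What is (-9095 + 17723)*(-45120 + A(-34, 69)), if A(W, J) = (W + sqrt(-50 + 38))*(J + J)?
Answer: -429777936 + 2381328*I*sqrt(3) ≈ -4.2978e+8 + 4.1246e+6*I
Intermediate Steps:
A(W, J) = 2*J*(W + 2*I*sqrt(3)) (A(W, J) = (W + sqrt(-12))*(2*J) = (W + 2*I*sqrt(3))*(2*J) = 2*J*(W + 2*I*sqrt(3)))
(-9095 + 17723)*(-45120 + A(-34, 69)) = (-9095 + 17723)*(-45120 + 2*69*(-34 + 2*I*sqrt(3))) = 8628*(-45120 + (-4692 + 276*I*sqrt(3))) = 8628*(-49812 + 276*I*sqrt(3)) = -429777936 + 2381328*I*sqrt(3)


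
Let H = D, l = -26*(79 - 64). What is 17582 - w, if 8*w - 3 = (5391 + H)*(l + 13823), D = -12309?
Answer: 93070147/8 ≈ 1.1634e+7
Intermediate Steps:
l = -390 (l = -26*15 = -390)
H = -12309
w = -92929491/8 (w = 3/8 + ((5391 - 12309)*(-390 + 13823))/8 = 3/8 + (-6918*13433)/8 = 3/8 + (1/8)*(-92929494) = 3/8 - 46464747/4 = -92929491/8 ≈ -1.1616e+7)
17582 - w = 17582 - 1*(-92929491/8) = 17582 + 92929491/8 = 93070147/8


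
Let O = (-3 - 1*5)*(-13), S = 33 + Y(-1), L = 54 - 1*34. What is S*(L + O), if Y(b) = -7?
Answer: 3224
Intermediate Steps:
L = 20 (L = 54 - 34 = 20)
S = 26 (S = 33 - 7 = 26)
O = 104 (O = (-3 - 5)*(-13) = -8*(-13) = 104)
S*(L + O) = 26*(20 + 104) = 26*124 = 3224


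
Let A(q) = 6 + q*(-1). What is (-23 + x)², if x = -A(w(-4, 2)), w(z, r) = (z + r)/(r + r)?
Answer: 3481/4 ≈ 870.25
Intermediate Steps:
w(z, r) = (r + z)/(2*r) (w(z, r) = (r + z)/((2*r)) = (r + z)*(1/(2*r)) = (r + z)/(2*r))
A(q) = 6 - q
x = -13/2 (x = -(6 - (2 - 4)/(2*2)) = -(6 - (-2)/(2*2)) = -(6 - 1*(-½)) = -(6 + ½) = -1*13/2 = -13/2 ≈ -6.5000)
(-23 + x)² = (-23 - 13/2)² = (-59/2)² = 3481/4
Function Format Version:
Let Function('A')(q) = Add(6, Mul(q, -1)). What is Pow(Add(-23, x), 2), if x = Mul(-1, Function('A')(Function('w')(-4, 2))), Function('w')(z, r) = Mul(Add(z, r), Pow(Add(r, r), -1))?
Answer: Rational(3481, 4) ≈ 870.25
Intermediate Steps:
Function('w')(z, r) = Mul(Rational(1, 2), Pow(r, -1), Add(r, z)) (Function('w')(z, r) = Mul(Add(r, z), Pow(Mul(2, r), -1)) = Mul(Add(r, z), Mul(Rational(1, 2), Pow(r, -1))) = Mul(Rational(1, 2), Pow(r, -1), Add(r, z)))
Function('A')(q) = Add(6, Mul(-1, q))
x = Rational(-13, 2) (x = Mul(-1, Add(6, Mul(-1, Mul(Rational(1, 2), Pow(2, -1), Add(2, -4))))) = Mul(-1, Add(6, Mul(-1, Mul(Rational(1, 2), Rational(1, 2), -2)))) = Mul(-1, Add(6, Mul(-1, Rational(-1, 2)))) = Mul(-1, Add(6, Rational(1, 2))) = Mul(-1, Rational(13, 2)) = Rational(-13, 2) ≈ -6.5000)
Pow(Add(-23, x), 2) = Pow(Add(-23, Rational(-13, 2)), 2) = Pow(Rational(-59, 2), 2) = Rational(3481, 4)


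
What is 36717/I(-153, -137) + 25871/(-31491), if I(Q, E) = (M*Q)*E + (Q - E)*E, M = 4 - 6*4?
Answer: -11945186435/13132628748 ≈ -0.90958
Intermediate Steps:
M = -20 (M = 4 - 24 = -20)
I(Q, E) = E*(Q - E) - 20*E*Q (I(Q, E) = (-20*Q)*E + (Q - E)*E = -20*E*Q + E*(Q - E) = E*(Q - E) - 20*E*Q)
36717/I(-153, -137) + 25871/(-31491) = 36717/((-1*(-137)*(-137 + 19*(-153)))) + 25871/(-31491) = 36717/((-1*(-137)*(-137 - 2907))) + 25871*(-1/31491) = 36717/((-1*(-137)*(-3044))) - 25871/31491 = 36717/(-417028) - 25871/31491 = 36717*(-1/417028) - 25871/31491 = -36717/417028 - 25871/31491 = -11945186435/13132628748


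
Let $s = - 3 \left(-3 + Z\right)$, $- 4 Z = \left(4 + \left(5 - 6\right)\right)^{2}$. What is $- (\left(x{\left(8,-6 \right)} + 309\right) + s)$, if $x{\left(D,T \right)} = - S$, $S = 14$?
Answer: $- \frac{1243}{4} \approx -310.75$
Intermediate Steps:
$x{\left(D,T \right)} = -14$ ($x{\left(D,T \right)} = \left(-1\right) 14 = -14$)
$Z = - \frac{9}{4}$ ($Z = - \frac{\left(4 + \left(5 - 6\right)\right)^{2}}{4} = - \frac{\left(4 - 1\right)^{2}}{4} = - \frac{3^{2}}{4} = \left(- \frac{1}{4}\right) 9 = - \frac{9}{4} \approx -2.25$)
$s = \frac{63}{4}$ ($s = - 3 \left(-3 - \frac{9}{4}\right) = \left(-3\right) \left(- \frac{21}{4}\right) = \frac{63}{4} \approx 15.75$)
$- (\left(x{\left(8,-6 \right)} + 309\right) + s) = - (\left(-14 + 309\right) + \frac{63}{4}) = - (295 + \frac{63}{4}) = \left(-1\right) \frac{1243}{4} = - \frac{1243}{4}$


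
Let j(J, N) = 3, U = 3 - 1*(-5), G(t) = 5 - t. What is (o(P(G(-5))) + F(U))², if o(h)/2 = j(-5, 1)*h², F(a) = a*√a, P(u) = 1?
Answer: 548 + 192*√2 ≈ 819.53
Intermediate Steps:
U = 8 (U = 3 + 5 = 8)
F(a) = a^(3/2)
o(h) = 6*h² (o(h) = 2*(3*h²) = 6*h²)
(o(P(G(-5))) + F(U))² = (6*1² + 8^(3/2))² = (6*1 + 16*√2)² = (6 + 16*√2)²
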